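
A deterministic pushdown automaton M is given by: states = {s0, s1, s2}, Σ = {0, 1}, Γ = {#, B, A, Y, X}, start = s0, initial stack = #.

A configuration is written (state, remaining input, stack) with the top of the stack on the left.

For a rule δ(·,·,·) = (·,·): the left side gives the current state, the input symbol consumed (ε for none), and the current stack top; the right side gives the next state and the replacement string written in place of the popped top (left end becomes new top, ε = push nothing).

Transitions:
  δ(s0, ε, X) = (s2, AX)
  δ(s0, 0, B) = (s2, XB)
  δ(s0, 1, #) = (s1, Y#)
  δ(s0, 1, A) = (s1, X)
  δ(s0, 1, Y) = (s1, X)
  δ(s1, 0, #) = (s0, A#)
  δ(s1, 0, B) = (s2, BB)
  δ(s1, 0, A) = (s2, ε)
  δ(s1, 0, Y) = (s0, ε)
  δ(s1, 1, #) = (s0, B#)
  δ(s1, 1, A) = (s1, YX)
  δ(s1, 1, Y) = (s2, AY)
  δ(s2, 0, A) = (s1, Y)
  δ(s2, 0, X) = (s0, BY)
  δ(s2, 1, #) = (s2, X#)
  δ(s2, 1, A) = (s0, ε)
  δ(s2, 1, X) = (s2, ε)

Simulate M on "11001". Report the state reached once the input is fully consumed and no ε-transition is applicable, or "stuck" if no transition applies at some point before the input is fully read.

(s0, 11001, #)
  read 1, top #: go to s1, push Y# → (s1, 1001, Y#)
  read 1, top Y: go to s2, push AY → (s2, 001, AY#)
  read 0, top A: go to s1, push Y → (s1, 01, YY#)
  read 0, top Y: go to s0, push ε → (s0, 1, Y#)
  read 1, top Y: go to s1, push X → (s1, ε, X#)
All input consumed; M is in state s1.

s1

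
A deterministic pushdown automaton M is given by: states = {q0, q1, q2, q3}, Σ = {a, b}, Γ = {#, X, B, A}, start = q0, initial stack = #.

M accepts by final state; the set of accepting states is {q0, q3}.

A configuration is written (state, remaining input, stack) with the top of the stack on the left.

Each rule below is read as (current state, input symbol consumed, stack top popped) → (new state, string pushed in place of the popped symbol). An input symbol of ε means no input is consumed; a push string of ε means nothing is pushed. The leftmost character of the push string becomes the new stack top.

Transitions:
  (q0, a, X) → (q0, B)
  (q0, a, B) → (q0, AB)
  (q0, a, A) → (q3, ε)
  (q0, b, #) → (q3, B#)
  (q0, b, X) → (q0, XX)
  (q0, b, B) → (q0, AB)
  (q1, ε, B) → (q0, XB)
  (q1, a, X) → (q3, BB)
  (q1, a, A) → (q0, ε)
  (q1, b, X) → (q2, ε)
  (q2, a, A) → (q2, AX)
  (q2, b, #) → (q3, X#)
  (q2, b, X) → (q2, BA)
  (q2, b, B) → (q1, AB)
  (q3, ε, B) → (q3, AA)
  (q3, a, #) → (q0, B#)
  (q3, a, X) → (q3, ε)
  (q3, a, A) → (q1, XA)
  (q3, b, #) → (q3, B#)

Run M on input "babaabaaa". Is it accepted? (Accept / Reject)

(q0, babaabaaa, #) ⊢ (q3, abaabaaa, B#) ⊢ (q3, abaabaaa, AA#) ⊢ (q1, baabaaa, XAA#) ⊢ (q2, aabaaa, AA#) ⊢ (q2, abaaa, AXA#) ⊢ (q2, baaa, AXXA#)
No transition applies at (q2, baaa, AXXA#); input not fully consumed.

Reject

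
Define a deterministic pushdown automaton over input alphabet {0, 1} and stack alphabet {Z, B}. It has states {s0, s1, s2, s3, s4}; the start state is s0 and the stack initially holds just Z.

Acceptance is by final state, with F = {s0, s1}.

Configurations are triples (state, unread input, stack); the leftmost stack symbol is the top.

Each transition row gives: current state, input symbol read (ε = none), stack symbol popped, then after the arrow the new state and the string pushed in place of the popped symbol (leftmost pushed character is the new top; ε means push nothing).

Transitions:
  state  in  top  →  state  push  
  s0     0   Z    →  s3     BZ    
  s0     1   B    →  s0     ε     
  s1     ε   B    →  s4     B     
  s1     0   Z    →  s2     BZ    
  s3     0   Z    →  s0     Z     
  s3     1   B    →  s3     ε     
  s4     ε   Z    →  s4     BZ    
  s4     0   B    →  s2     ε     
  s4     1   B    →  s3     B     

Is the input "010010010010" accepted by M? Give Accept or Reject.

(s0, 010010010010, Z) ⊢ (s3, 10010010010, BZ) ⊢ (s3, 0010010010, Z) ⊢ (s0, 010010010, Z) ⊢ (s3, 10010010, BZ) ⊢ (s3, 0010010, Z) ⊢ (s0, 010010, Z) ⊢ (s3, 10010, BZ) ⊢ (s3, 0010, Z) ⊢ (s0, 010, Z) ⊢ (s3, 10, BZ) ⊢ (s3, 0, Z) ⊢ (s0, ε, Z)
All input consumed; state s0 ∈ F.

Accept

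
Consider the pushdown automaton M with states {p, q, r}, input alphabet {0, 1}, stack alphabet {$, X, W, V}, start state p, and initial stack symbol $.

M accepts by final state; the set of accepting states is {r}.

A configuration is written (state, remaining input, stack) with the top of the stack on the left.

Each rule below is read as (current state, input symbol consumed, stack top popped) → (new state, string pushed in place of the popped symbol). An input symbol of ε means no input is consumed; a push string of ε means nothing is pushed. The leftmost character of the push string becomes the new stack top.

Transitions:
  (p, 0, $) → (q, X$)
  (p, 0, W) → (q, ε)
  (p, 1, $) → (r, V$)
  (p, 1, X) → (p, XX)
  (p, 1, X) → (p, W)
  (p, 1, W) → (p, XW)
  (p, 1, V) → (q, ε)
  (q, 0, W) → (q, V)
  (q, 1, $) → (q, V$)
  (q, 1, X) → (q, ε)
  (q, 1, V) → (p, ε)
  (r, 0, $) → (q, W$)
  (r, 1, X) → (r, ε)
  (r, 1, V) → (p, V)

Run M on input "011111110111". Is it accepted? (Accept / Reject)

Reject

No computation consumes all input and reaches a final state.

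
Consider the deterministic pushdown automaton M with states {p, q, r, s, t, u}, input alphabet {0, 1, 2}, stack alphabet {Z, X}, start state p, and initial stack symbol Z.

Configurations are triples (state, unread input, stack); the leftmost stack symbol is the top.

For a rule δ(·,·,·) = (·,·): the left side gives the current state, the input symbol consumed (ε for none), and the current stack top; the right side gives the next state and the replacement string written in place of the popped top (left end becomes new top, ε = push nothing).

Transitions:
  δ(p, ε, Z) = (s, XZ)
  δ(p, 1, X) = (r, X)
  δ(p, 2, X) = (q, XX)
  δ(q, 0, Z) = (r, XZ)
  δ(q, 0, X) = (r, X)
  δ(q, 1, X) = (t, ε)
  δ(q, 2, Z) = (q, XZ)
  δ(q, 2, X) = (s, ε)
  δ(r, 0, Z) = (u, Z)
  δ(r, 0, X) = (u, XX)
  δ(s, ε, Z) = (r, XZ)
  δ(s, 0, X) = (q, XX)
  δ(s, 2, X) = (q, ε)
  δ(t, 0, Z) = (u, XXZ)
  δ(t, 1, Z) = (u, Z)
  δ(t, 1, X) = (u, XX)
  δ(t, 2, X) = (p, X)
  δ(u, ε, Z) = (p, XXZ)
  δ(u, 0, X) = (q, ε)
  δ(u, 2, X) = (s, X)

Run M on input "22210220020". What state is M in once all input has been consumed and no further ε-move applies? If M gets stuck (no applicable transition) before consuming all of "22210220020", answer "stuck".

(p, 22210220020, Z)
  ε-move, top Z: go to s, push XZ → (s, 22210220020, XZ)
  read 2, top X: go to q, push ε → (q, 2210220020, Z)
  read 2, top Z: go to q, push XZ → (q, 210220020, XZ)
  read 2, top X: go to s, push ε → (s, 10220020, Z)
  ε-move, top Z: go to r, push XZ → (r, 10220020, XZ)
No transition for (r, 1, top X); M blocks with input 10220020 remaining.

stuck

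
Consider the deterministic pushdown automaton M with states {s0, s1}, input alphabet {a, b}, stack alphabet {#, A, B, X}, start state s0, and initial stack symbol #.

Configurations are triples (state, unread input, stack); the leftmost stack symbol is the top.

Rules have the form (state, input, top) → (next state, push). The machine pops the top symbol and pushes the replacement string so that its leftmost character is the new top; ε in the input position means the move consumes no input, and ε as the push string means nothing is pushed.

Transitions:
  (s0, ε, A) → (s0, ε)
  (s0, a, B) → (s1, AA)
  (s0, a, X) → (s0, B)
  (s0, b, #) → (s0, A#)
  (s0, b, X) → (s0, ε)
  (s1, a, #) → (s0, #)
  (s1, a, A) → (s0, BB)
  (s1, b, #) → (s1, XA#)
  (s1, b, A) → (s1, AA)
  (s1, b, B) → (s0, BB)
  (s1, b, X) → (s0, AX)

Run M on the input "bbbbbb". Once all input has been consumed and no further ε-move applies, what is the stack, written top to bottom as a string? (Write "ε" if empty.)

(s0, bbbbbb, #)
  read b, top #: go to s0, push A# → (s0, bbbbb, A#)
  ε-move, top A: go to s0, push ε → (s0, bbbbb, #)
  read b, top #: go to s0, push A# → (s0, bbbb, A#)
  ε-move, top A: go to s0, push ε → (s0, bbbb, #)
  read b, top #: go to s0, push A# → (s0, bbb, A#)
  ε-move, top A: go to s0, push ε → (s0, bbb, #)
  read b, top #: go to s0, push A# → (s0, bb, A#)
  ε-move, top A: go to s0, push ε → (s0, bb, #)
  read b, top #: go to s0, push A# → (s0, b, A#)
  ε-move, top A: go to s0, push ε → (s0, b, #)
  read b, top #: go to s0, push A# → (s0, ε, A#)
  ε-move, top A: go to s0, push ε → (s0, ε, #)
All input consumed in state s0 with stack #.

#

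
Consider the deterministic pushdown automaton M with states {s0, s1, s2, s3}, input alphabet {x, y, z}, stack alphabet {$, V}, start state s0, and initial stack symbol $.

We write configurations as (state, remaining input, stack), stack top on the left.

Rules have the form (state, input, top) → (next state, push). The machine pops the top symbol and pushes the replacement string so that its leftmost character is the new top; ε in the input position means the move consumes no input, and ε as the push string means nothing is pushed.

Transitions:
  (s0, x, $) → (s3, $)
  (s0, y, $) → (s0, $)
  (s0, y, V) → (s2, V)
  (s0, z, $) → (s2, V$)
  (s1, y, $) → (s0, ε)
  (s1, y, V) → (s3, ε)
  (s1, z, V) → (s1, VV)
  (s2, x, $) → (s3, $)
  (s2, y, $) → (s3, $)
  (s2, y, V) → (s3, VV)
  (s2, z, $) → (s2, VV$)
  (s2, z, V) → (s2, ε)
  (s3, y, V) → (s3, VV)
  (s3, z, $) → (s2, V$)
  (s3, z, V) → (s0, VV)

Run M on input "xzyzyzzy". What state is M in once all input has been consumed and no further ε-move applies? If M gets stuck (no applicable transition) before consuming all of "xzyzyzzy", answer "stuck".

s3

(s0, xzyzyzzy, $) ⊢ (s3, zyzyzzy, $) ⊢ (s2, yzyzzy, V$) ⊢ (s3, zyzzy, VV$) ⊢ (s0, yzzy, VVV$) ⊢ (s2, zzy, VVV$) ⊢ (s2, zy, VV$) ⊢ (s2, y, V$) ⊢ (s3, ε, VV$)
All input consumed; M is in state s3.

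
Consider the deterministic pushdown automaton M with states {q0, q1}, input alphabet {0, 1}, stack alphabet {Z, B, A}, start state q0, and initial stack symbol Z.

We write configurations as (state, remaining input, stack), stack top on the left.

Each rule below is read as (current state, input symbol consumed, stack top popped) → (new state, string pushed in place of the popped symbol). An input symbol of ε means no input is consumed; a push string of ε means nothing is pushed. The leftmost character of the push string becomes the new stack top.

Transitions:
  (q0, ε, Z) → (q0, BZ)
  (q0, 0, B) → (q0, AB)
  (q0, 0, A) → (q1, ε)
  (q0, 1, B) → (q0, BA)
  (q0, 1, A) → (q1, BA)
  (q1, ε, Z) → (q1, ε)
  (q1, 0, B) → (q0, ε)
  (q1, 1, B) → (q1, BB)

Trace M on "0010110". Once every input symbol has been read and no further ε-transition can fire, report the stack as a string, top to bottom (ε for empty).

(q0, 0010110, Z)
  ε-move, top Z: go to q0, push BZ → (q0, 0010110, BZ)
  read 0, top B: go to q0, push AB → (q0, 010110, ABZ)
  read 0, top A: go to q1, push ε → (q1, 10110, BZ)
  read 1, top B: go to q1, push BB → (q1, 0110, BBZ)
  read 0, top B: go to q0, push ε → (q0, 110, BZ)
  read 1, top B: go to q0, push BA → (q0, 10, BAZ)
  read 1, top B: go to q0, push BA → (q0, 0, BAAZ)
  read 0, top B: go to q0, push AB → (q0, ε, ABAAZ)
All input consumed in state q0 with stack ABAAZ.

ABAAZ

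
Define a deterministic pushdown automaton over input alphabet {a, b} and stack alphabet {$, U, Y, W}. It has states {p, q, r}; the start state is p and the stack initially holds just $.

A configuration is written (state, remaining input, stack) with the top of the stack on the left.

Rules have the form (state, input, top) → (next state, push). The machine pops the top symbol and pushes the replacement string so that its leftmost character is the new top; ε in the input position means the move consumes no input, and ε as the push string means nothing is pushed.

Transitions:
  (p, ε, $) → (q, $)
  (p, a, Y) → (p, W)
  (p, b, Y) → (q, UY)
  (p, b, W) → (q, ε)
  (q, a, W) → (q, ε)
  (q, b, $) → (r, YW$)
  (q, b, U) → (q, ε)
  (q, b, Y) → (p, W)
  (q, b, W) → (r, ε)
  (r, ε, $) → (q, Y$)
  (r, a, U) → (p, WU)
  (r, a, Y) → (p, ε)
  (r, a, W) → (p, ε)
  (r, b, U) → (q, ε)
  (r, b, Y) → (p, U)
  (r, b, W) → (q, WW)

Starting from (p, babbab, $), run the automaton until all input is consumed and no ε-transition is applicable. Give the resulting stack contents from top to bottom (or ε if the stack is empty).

(p, babbab, $) ⊢ (q, babbab, $) ⊢ (r, abbab, YW$) ⊢ (p, bbab, W$) ⊢ (q, bab, $) ⊢ (r, ab, YW$) ⊢ (p, b, W$) ⊢ (q, ε, $)
All input consumed in state q with stack $.

$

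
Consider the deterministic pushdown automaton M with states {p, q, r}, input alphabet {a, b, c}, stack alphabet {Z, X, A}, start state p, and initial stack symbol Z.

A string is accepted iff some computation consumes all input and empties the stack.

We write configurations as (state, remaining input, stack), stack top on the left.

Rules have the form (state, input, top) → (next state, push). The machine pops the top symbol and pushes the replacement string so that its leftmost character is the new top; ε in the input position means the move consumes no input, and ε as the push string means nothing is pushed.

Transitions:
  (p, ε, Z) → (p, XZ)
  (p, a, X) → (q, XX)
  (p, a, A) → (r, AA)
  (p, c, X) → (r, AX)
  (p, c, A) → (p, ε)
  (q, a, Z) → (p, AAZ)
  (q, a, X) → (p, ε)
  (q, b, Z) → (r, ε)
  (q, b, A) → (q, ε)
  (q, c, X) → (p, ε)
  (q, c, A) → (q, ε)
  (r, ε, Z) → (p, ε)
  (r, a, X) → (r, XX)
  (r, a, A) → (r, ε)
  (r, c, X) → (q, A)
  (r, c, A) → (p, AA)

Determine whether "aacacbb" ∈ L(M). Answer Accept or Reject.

Accept

(p, aacacbb, Z)
  ε-move, top Z: go to p, push XZ → (p, aacacbb, XZ)
  read a, top X: go to q, push XX → (q, acacbb, XXZ)
  read a, top X: go to p, push ε → (p, cacbb, XZ)
  read c, top X: go to r, push AX → (r, acbb, AXZ)
  read a, top A: go to r, push ε → (r, cbb, XZ)
  read c, top X: go to q, push A → (q, bb, AZ)
  read b, top A: go to q, push ε → (q, b, Z)
  read b, top Z: go to r, push ε → (r, ε, ε)
All input consumed and the stack is empty.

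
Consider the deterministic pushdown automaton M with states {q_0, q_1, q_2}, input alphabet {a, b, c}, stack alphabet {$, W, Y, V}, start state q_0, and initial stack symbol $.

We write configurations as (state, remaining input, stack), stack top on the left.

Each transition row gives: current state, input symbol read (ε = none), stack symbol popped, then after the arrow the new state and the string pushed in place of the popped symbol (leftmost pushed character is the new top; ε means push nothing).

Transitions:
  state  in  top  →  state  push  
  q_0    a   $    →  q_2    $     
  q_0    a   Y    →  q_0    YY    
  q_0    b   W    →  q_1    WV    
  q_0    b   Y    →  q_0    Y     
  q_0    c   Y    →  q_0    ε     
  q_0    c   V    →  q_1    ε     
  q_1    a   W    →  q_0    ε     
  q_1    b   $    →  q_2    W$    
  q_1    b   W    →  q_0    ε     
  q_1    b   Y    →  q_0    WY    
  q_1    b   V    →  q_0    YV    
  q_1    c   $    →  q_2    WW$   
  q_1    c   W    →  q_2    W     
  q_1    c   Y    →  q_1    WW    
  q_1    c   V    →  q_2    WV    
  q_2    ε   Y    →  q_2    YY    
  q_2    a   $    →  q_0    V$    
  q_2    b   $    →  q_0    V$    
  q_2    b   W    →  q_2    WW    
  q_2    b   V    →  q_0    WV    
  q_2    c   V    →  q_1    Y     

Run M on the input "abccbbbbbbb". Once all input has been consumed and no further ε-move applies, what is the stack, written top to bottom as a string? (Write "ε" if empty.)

(q_0, abccbbbbbbb, $)
  read a, top $: go to q_2, push $ → (q_2, bccbbbbbbb, $)
  read b, top $: go to q_0, push V$ → (q_0, ccbbbbbbb, V$)
  read c, top V: go to q_1, push ε → (q_1, cbbbbbbb, $)
  read c, top $: go to q_2, push WW$ → (q_2, bbbbbbb, WW$)
  read b, top W: go to q_2, push WW → (q_2, bbbbbb, WWW$)
  read b, top W: go to q_2, push WW → (q_2, bbbbb, WWWW$)
  read b, top W: go to q_2, push WW → (q_2, bbbb, WWWWW$)
  read b, top W: go to q_2, push WW → (q_2, bbb, WWWWWW$)
  read b, top W: go to q_2, push WW → (q_2, bb, WWWWWWW$)
  read b, top W: go to q_2, push WW → (q_2, b, WWWWWWWW$)
  read b, top W: go to q_2, push WW → (q_2, ε, WWWWWWWWW$)
All input consumed in state q_2 with stack WWWWWWWWW$.

WWWWWWWWW$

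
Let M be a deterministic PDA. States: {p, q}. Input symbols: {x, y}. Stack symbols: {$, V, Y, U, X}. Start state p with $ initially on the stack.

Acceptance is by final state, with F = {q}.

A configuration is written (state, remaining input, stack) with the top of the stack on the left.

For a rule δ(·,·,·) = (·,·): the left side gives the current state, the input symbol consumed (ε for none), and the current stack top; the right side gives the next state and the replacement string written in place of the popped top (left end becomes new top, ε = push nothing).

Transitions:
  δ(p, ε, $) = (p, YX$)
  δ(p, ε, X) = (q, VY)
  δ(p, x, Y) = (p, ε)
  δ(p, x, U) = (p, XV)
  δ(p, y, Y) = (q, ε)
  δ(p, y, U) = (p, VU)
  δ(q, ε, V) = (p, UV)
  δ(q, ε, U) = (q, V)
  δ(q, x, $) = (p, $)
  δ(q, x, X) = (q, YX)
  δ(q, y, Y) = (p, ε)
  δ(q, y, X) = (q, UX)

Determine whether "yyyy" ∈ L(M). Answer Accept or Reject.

Reject

(p, yyyy, $) ⊢ (p, yyyy, YX$) ⊢ (q, yyy, X$) ⊢ (q, yy, UX$) ⊢ (q, yy, VX$) ⊢ (p, yy, UVX$) ⊢ (p, y, VUVX$)
No transition applies at (p, y, VUVX$); input not fully consumed.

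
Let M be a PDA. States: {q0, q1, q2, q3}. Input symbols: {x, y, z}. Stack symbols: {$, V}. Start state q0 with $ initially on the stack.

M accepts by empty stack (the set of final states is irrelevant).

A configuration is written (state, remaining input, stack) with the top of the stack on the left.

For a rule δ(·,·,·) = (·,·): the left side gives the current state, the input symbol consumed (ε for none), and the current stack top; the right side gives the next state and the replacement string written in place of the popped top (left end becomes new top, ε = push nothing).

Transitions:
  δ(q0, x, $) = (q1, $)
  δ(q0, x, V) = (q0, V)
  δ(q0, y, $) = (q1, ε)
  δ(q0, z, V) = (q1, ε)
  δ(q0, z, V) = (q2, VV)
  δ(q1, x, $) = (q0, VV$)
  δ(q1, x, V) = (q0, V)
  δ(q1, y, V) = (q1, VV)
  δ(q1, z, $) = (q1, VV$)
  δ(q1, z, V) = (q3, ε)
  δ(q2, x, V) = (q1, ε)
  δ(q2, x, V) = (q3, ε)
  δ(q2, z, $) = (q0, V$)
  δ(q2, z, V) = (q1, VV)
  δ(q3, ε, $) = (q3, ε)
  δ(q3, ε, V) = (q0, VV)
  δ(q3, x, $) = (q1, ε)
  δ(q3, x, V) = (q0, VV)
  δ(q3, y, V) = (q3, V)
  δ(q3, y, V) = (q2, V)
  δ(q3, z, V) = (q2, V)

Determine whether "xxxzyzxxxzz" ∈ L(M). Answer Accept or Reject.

Accept

One accepting computation: (q0, xxxzyzxxxzz, $) ⊢ (q1, xxzyzxxxzz, $) ⊢ (q0, xzyzxxxzz, VV$) ⊢ (q0, zyzxxxzz, VV$) ⊢ (q1, yzxxxzz, V$) ⊢ (q1, zxxxzz, VV$) ⊢ (q3, xxxzz, V$) ⊢ (q0, xxzz, VV$) ⊢ (q0, xzz, VV$) ⊢ (q0, zz, VV$) ⊢ (q1, z, V$) ⊢ (q3, ε, $) ⊢ (q3, ε, ε)
All input consumed and the stack is empty.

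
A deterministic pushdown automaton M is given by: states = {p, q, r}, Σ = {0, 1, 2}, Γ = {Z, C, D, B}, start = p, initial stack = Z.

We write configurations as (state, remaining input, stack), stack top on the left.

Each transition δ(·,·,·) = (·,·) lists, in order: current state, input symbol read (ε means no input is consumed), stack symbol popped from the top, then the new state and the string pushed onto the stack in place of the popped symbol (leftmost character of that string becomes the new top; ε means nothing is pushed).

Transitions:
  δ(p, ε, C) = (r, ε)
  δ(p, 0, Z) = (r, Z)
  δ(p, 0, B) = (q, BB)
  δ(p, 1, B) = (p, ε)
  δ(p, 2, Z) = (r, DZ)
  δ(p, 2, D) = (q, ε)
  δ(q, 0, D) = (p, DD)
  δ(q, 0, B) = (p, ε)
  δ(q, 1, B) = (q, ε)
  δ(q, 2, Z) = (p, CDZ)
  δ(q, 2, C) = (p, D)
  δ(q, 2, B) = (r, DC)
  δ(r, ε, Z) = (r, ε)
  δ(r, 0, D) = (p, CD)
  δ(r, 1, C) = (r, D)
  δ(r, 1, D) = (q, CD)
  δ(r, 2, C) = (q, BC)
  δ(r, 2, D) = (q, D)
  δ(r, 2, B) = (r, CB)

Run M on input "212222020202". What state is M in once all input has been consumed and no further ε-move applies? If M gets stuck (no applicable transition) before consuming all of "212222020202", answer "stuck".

(p, 212222020202, Z)
  read 2, top Z: go to r, push DZ → (r, 12222020202, DZ)
  read 1, top D: go to q, push CD → (q, 2222020202, CDZ)
  read 2, top C: go to p, push D → (p, 222020202, DDZ)
  read 2, top D: go to q, push ε → (q, 22020202, DZ)
No transition for (q, 2, top D); M blocks with input 22020202 remaining.

stuck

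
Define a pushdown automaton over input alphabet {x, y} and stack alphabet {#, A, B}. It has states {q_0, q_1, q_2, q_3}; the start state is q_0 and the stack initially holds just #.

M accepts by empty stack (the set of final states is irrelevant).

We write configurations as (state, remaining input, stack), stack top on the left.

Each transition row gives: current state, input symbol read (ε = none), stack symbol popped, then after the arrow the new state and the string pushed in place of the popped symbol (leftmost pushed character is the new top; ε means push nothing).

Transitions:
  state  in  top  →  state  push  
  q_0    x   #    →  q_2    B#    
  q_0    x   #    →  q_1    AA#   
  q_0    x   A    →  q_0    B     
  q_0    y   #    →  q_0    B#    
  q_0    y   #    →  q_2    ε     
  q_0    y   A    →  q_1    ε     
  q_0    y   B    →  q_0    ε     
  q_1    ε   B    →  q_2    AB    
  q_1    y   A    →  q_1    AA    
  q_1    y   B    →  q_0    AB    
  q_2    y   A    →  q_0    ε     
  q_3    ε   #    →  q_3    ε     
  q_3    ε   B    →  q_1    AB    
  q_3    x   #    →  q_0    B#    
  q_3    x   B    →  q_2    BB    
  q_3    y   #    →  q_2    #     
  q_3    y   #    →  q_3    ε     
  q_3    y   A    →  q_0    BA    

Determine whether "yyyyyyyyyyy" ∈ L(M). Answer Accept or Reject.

Accept

One accepting computation: (q_0, yyyyyyyyyyy, #) ⊢ (q_0, yyyyyyyyyy, B#) ⊢ (q_0, yyyyyyyyy, #) ⊢ (q_0, yyyyyyyy, B#) ⊢ (q_0, yyyyyyy, #) ⊢ (q_0, yyyyyy, B#) ⊢ (q_0, yyyyy, #) ⊢ (q_0, yyyy, B#) ⊢ (q_0, yyy, #) ⊢ (q_0, yy, B#) ⊢ (q_0, y, #) ⊢ (q_2, ε, ε)
All input consumed and the stack is empty.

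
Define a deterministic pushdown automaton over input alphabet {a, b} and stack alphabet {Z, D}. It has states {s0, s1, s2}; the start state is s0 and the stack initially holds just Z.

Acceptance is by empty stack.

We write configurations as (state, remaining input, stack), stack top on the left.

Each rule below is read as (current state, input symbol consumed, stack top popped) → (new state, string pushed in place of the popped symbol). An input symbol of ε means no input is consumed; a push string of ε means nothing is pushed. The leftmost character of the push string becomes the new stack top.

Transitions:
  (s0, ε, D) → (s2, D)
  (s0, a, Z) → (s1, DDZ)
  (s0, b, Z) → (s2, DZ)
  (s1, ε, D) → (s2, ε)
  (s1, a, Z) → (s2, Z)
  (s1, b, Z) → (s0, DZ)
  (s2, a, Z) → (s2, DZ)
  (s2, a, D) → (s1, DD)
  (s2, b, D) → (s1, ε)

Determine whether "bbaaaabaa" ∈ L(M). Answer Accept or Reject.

Reject

(s0, bbaaaabaa, Z)
  read b, top Z: go to s2, push DZ → (s2, baaaabaa, DZ)
  read b, top D: go to s1, push ε → (s1, aaaabaa, Z)
  read a, top Z: go to s2, push Z → (s2, aaabaa, Z)
  read a, top Z: go to s2, push DZ → (s2, aabaa, DZ)
  read a, top D: go to s1, push DD → (s1, abaa, DDZ)
  ε-move, top D: go to s2, push ε → (s2, abaa, DZ)
  read a, top D: go to s1, push DD → (s1, baa, DDZ)
  ε-move, top D: go to s2, push ε → (s2, baa, DZ)
  read b, top D: go to s1, push ε → (s1, aa, Z)
  read a, top Z: go to s2, push Z → (s2, a, Z)
  read a, top Z: go to s2, push DZ → (s2, ε, DZ)
All input consumed; stack is DZ, not empty, and no further ε-move applies.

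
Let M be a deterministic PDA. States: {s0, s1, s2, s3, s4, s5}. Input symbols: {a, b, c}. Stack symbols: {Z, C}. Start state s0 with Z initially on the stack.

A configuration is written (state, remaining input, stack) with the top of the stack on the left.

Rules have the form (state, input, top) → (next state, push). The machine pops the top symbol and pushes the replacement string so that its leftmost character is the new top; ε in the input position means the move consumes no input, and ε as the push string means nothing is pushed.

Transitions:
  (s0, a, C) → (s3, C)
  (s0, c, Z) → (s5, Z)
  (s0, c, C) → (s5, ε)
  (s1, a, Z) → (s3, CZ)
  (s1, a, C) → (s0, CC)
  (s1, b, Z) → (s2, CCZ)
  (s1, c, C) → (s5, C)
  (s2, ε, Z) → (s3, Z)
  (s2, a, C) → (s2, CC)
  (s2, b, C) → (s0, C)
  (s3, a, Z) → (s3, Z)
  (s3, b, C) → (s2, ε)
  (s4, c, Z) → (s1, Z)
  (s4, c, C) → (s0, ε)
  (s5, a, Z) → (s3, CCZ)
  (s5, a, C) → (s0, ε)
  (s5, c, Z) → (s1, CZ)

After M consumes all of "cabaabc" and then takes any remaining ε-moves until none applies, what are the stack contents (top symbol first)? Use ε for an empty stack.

(s0, cabaabc, Z) ⊢ (s5, abaabc, Z) ⊢ (s3, baabc, CCZ) ⊢ (s2, aabc, CZ) ⊢ (s2, abc, CCZ) ⊢ (s2, bc, CCCZ) ⊢ (s0, c, CCCZ) ⊢ (s5, ε, CCZ)
All input consumed in state s5 with stack CCZ.

CCZ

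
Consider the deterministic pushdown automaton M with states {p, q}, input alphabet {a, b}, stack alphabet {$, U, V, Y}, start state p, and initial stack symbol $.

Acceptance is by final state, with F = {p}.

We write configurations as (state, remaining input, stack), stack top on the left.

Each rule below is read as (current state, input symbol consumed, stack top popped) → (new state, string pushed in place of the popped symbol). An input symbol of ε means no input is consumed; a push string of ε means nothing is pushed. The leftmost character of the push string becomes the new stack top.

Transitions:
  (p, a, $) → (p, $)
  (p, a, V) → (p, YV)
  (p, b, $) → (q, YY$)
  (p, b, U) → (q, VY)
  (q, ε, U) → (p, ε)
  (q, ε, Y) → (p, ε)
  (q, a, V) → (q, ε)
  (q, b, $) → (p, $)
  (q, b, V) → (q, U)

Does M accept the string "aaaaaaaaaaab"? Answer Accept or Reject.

Accept

(p, aaaaaaaaaaab, $) ⊢ (p, aaaaaaaaaab, $) ⊢ (p, aaaaaaaaab, $) ⊢ (p, aaaaaaaab, $) ⊢ (p, aaaaaaab, $) ⊢ (p, aaaaaab, $) ⊢ (p, aaaaab, $) ⊢ (p, aaaab, $) ⊢ (p, aaab, $) ⊢ (p, aab, $) ⊢ (p, ab, $) ⊢ (p, b, $) ⊢ (q, ε, YY$) ⊢ (p, ε, Y$)
All input consumed; state p ∈ F.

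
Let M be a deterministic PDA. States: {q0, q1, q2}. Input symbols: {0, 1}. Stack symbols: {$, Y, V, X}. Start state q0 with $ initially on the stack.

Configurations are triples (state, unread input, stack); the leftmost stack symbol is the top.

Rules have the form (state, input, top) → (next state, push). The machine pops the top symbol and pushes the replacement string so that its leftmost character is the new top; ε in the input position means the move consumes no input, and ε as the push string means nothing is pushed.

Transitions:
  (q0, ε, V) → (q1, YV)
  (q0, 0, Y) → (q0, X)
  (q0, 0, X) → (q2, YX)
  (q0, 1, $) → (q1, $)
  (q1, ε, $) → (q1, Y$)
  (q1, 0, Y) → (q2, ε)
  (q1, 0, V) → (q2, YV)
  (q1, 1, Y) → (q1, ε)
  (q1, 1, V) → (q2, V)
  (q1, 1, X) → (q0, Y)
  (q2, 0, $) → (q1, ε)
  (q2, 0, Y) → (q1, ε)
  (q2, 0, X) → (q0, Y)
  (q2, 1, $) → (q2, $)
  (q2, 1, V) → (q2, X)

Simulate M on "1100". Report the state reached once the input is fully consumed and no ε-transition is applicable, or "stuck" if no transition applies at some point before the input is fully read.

q1

(q0, 1100, $)
  read 1, top $: go to q1, push $ → (q1, 100, $)
  ε-move, top $: go to q1, push Y$ → (q1, 100, Y$)
  read 1, top Y: go to q1, push ε → (q1, 00, $)
  ε-move, top $: go to q1, push Y$ → (q1, 00, Y$)
  read 0, top Y: go to q2, push ε → (q2, 0, $)
  read 0, top $: go to q1, push ε → (q1, ε, ε)
All input consumed; M is in state q1.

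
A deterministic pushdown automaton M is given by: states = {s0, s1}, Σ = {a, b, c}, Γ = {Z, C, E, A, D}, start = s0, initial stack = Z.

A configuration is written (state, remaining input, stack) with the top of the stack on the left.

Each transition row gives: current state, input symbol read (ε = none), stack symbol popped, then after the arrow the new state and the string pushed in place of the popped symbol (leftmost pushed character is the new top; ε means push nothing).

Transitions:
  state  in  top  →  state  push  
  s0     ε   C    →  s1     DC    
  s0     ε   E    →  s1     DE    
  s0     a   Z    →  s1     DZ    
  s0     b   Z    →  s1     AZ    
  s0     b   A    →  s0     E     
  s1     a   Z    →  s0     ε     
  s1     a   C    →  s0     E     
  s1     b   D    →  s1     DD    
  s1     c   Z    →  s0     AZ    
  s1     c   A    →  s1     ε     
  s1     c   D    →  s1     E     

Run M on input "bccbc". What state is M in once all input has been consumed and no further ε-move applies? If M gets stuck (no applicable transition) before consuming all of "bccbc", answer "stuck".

(s0, bccbc, Z) ⊢ (s1, ccbc, AZ) ⊢ (s1, cbc, Z) ⊢ (s0, bc, AZ) ⊢ (s0, c, EZ) ⊢ (s1, c, DEZ) ⊢ (s1, ε, EEZ)
All input consumed; M is in state s1.

s1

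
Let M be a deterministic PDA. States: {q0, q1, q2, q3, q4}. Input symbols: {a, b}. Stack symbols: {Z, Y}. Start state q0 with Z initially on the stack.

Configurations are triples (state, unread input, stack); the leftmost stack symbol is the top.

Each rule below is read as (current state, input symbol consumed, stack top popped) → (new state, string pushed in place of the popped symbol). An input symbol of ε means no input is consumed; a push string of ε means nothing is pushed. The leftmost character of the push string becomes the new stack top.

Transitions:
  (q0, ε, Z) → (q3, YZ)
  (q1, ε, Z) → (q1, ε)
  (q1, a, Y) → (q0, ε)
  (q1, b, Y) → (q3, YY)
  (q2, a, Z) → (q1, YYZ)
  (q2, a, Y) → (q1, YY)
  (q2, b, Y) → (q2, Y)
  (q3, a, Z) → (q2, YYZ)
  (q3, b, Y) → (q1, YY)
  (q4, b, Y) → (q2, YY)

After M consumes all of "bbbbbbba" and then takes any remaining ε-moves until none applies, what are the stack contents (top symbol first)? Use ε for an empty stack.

(q0, bbbbbbba, Z)
  ε-move, top Z: go to q3, push YZ → (q3, bbbbbbba, YZ)
  read b, top Y: go to q1, push YY → (q1, bbbbbba, YYZ)
  read b, top Y: go to q3, push YY → (q3, bbbbba, YYYZ)
  read b, top Y: go to q1, push YY → (q1, bbbba, YYYYZ)
  read b, top Y: go to q3, push YY → (q3, bbba, YYYYYZ)
  read b, top Y: go to q1, push YY → (q1, bba, YYYYYYZ)
  read b, top Y: go to q3, push YY → (q3, ba, YYYYYYYZ)
  read b, top Y: go to q1, push YY → (q1, a, YYYYYYYYZ)
  read a, top Y: go to q0, push ε → (q0, ε, YYYYYYYZ)
All input consumed in state q0 with stack YYYYYYYZ.

YYYYYYYZ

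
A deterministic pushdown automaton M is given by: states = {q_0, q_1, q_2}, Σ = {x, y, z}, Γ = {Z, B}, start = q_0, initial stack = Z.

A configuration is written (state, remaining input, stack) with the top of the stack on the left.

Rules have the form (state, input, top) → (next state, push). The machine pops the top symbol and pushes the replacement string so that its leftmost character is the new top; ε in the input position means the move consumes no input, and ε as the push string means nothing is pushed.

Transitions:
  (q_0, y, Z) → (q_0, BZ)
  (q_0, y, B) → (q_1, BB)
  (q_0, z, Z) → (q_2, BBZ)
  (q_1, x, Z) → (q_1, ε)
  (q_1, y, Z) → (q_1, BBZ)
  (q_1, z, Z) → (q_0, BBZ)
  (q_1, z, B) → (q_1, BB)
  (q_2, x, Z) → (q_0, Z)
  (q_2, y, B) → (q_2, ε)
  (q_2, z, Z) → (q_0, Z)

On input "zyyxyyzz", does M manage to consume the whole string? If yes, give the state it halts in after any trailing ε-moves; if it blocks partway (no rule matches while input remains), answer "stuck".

(q_0, zyyxyyzz, Z) ⊢ (q_2, yyxyyzz, BBZ) ⊢ (q_2, yxyyzz, BZ) ⊢ (q_2, xyyzz, Z) ⊢ (q_0, yyzz, Z) ⊢ (q_0, yzz, BZ) ⊢ (q_1, zz, BBZ) ⊢ (q_1, z, BBBZ) ⊢ (q_1, ε, BBBBZ)
All input consumed; M is in state q_1.

q_1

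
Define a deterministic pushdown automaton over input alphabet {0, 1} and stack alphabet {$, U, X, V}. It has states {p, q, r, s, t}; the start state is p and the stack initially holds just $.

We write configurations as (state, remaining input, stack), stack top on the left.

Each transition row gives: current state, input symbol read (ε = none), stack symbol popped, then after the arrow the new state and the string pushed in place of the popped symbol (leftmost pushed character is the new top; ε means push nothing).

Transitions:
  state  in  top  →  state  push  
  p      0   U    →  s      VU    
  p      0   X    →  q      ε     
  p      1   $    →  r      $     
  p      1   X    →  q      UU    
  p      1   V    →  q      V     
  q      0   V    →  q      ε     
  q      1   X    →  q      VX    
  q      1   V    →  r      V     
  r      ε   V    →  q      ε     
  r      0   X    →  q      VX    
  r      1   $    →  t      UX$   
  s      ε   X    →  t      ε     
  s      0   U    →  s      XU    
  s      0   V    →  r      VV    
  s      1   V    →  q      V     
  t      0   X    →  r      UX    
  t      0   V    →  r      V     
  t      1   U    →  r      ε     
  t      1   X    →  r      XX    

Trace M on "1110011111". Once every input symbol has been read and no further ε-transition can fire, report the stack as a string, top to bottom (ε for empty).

(p, 1110011111, $) ⊢ (r, 110011111, $) ⊢ (t, 10011111, UX$) ⊢ (r, 0011111, X$) ⊢ (q, 011111, VX$) ⊢ (q, 11111, X$) ⊢ (q, 1111, VX$) ⊢ (r, 111, VX$) ⊢ (q, 111, X$) ⊢ (q, 11, VX$) ⊢ (r, 1, VX$) ⊢ (q, 1, X$) ⊢ (q, ε, VX$)
All input consumed in state q with stack VX$.

VX$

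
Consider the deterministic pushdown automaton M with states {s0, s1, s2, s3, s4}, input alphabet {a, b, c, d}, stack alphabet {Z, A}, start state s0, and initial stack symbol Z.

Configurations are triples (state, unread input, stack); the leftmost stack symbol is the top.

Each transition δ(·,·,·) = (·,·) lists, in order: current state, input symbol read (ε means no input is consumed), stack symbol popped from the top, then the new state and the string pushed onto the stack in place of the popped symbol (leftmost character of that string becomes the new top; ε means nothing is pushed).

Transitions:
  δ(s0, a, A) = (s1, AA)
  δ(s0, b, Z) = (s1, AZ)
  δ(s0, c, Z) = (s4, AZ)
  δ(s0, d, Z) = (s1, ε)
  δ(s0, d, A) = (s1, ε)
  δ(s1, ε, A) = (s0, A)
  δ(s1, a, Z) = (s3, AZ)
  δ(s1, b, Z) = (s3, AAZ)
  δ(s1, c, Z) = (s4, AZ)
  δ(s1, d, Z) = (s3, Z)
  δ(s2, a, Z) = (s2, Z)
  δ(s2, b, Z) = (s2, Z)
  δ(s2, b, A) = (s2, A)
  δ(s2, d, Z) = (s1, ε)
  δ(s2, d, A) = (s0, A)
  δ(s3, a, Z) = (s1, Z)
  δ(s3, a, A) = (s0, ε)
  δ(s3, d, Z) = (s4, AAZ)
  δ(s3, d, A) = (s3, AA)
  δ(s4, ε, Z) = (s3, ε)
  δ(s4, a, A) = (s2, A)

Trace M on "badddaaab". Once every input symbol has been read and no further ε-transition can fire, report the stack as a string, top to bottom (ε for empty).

(s0, badddaaab, Z) ⊢ (s1, adddaaab, AZ) ⊢ (s0, adddaaab, AZ) ⊢ (s1, dddaaab, AAZ) ⊢ (s0, dddaaab, AAZ) ⊢ (s1, ddaaab, AZ) ⊢ (s0, ddaaab, AZ) ⊢ (s1, daaab, Z) ⊢ (s3, aaab, Z) ⊢ (s1, aab, Z) ⊢ (s3, ab, AZ) ⊢ (s0, b, Z) ⊢ (s1, ε, AZ) ⊢ (s0, ε, AZ)
All input consumed in state s0 with stack AZ.

AZ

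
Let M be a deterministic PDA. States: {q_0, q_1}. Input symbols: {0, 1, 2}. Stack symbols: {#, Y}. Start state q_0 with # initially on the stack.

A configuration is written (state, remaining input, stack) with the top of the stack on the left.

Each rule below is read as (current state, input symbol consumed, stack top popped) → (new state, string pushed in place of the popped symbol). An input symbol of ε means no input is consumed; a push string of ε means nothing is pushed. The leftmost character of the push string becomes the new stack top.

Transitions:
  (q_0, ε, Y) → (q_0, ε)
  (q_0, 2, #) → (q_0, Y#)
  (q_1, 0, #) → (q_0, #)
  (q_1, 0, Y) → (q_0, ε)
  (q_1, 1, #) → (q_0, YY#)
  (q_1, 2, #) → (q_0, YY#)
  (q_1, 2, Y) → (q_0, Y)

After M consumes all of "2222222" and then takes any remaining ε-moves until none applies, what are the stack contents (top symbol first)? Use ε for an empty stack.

(q_0, 2222222, #) ⊢ (q_0, 222222, Y#) ⊢ (q_0, 222222, #) ⊢ (q_0, 22222, Y#) ⊢ (q_0, 22222, #) ⊢ (q_0, 2222, Y#) ⊢ (q_0, 2222, #) ⊢ (q_0, 222, Y#) ⊢ (q_0, 222, #) ⊢ (q_0, 22, Y#) ⊢ (q_0, 22, #) ⊢ (q_0, 2, Y#) ⊢ (q_0, 2, #) ⊢ (q_0, ε, Y#) ⊢ (q_0, ε, #)
All input consumed in state q_0 with stack #.

#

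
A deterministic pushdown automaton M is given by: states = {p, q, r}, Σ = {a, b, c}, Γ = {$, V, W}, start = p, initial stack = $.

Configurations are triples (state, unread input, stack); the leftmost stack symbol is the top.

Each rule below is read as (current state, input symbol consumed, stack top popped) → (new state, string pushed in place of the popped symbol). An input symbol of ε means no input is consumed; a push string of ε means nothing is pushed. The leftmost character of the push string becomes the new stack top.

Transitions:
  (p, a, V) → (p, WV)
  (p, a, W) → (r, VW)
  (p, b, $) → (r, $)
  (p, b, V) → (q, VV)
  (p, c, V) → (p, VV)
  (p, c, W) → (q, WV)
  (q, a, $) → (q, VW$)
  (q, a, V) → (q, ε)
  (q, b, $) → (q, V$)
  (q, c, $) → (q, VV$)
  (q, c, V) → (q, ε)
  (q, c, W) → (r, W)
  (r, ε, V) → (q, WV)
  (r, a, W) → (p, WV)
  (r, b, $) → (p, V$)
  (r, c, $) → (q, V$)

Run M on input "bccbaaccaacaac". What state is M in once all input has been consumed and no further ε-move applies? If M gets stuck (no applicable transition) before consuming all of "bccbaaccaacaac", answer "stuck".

(p, bccbaaccaacaac, $)
  read b, top $: go to r, push $ → (r, ccbaaccaacaac, $)
  read c, top $: go to q, push V$ → (q, cbaaccaacaac, V$)
  read c, top V: go to q, push ε → (q, baaccaacaac, $)
  read b, top $: go to q, push V$ → (q, aaccaacaac, V$)
  read a, top V: go to q, push ε → (q, accaacaac, $)
  read a, top $: go to q, push VW$ → (q, ccaacaac, VW$)
  read c, top V: go to q, push ε → (q, caacaac, W$)
  read c, top W: go to r, push W → (r, aacaac, W$)
  read a, top W: go to p, push WV → (p, acaac, WV$)
  read a, top W: go to r, push VW → (r, caac, VWV$)
  ε-move, top V: go to q, push WV → (q, caac, WVWV$)
  read c, top W: go to r, push W → (r, aac, WVWV$)
  read a, top W: go to p, push WV → (p, ac, WVVWV$)
  read a, top W: go to r, push VW → (r, c, VWVVWV$)
  ε-move, top V: go to q, push WV → (q, c, WVWVVWV$)
  read c, top W: go to r, push W → (r, ε, WVWVVWV$)
All input consumed; M is in state r.

r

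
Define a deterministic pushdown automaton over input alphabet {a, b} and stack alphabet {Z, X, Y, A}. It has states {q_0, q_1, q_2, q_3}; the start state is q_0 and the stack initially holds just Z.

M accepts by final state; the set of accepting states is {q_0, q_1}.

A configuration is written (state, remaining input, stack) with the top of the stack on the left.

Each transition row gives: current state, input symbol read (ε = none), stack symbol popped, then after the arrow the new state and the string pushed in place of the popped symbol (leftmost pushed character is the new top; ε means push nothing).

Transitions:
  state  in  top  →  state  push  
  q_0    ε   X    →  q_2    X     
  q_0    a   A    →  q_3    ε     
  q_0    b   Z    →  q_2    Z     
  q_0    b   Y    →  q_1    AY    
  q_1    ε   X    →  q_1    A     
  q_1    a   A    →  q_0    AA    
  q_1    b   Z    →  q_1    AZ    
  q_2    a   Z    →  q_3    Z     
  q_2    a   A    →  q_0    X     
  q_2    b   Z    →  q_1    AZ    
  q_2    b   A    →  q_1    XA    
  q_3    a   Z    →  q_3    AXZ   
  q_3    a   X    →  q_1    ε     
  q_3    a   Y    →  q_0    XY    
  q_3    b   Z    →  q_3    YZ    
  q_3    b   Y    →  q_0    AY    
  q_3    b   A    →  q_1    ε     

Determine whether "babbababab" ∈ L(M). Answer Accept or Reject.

(q_0, babbababab, Z)
  read b, top Z: go to q_2, push Z → (q_2, abbababab, Z)
  read a, top Z: go to q_3, push Z → (q_3, bbababab, Z)
  read b, top Z: go to q_3, push YZ → (q_3, bababab, YZ)
  read b, top Y: go to q_0, push AY → (q_0, ababab, AYZ)
  read a, top A: go to q_3, push ε → (q_3, babab, YZ)
  read b, top Y: go to q_0, push AY → (q_0, abab, AYZ)
  read a, top A: go to q_3, push ε → (q_3, bab, YZ)
  read b, top Y: go to q_0, push AY → (q_0, ab, AYZ)
  read a, top A: go to q_3, push ε → (q_3, b, YZ)
  read b, top Y: go to q_0, push AY → (q_0, ε, AYZ)
All input consumed; state q_0 ∈ F.

Accept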